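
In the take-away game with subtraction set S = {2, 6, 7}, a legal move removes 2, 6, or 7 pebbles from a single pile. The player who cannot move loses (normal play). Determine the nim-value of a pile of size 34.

G(0) = 0
G(1) = mex{} = 0
G(2) = mex{0} = 1
G(3) = mex{0} = 1
G(4) = mex{1} = 0
G(5) = mex{1} = 0
G(6) = mex{0,0} = 1
G(7) = mex{0,0,0} = 1
G(8) = mex{1,1,0} = 2
G(9) = mex{1,1,1} = 0
G(10) = mex{2,0,1} = 3
G(11) = mex{0,0,0} = 1
G(12) = mex{3,1,0} = 2
G(13) = mex{1,1,1} = 0
G(14) = mex{2,2,1} = 0
G(15) = mex{0,0,2} = 1
G(16) = mex{0,3,0} = 1
G(17) = mex{1,1,3} = 0
G(18) = mex{1,2,1} = 0
G(19) = mex{0,0,2} = 1
G(20) = mex{0,0,0} = 1
G(21) = mex{1,1,0} = 2
G(22) = mex{1,1,1} = 0
G(23) = mex{2,0,1} = 3
G(24) = mex{0,0,0} = 1
G(25) = mex{3,1,0} = 2
G(26) = mex{1,1,1} = 0
G(27) = mex{2,2,1} = 0
G(28) = mex{0,0,2} = 1
G(29) = mex{0,3,0} = 1
G(30) = mex{1,1,3} = 0
G(31) = mex{1,2,1} = 0
G(32) = mex{0,0,2} = 1
G(33) = mex{0,0,0} = 1
G(34) = mex{1,1,0} = 2

2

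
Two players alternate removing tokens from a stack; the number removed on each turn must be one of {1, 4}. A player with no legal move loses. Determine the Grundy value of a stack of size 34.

n :  0  1  2  3  4  5  6  7  8  9 10 11 12 13 14 15 16 17 18 19 20 21 22 23 24 25 26 27 28 29 30 31 32 33 34
G :  0  1  0  1  2  0  1  0  1  2  0  1  0  1  2  0  1  0  1  2  0  1  0  1  2  0  1  0  1  2  0  1  0  1  2

2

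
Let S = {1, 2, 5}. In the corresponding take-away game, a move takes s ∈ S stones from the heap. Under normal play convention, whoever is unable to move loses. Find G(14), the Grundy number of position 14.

2

G(0) = 0
G(1) = mex{0} = 1
G(2) = mex{1,0} = 2
G(3) = mex{2,1} = 0
G(4) = mex{0,2} = 1
G(5) = mex{1,0,0} = 2
G(6) = mex{2,1,1} = 0
G(7) = mex{0,2,2} = 1
G(8) = mex{1,0,0} = 2
G(9) = mex{2,1,1} = 0
G(10) = mex{0,2,2} = 1
G(11) = mex{1,0,0} = 2
G(12) = mex{2,1,1} = 0
G(13) = mex{0,2,2} = 1
G(14) = mex{1,0,0} = 2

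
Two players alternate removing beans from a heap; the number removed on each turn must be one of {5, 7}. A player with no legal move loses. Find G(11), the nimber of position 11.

2

n :  0  1  2  3  4  5  6  7  8  9 10 11
G :  0  0  0  0  0  1  1  1  1  1  2  2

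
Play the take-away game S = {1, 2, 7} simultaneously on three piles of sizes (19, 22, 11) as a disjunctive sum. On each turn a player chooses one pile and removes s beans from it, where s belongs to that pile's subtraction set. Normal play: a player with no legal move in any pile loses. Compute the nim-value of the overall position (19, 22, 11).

All piles use S = {1, 2, 7}:
n :  0  1  2  3  4  5  6  7  8  9 10 11 12 13 14 15 16 17 18 19 20 21 22
G :  0  1  2  0  1  2  0  1  2  0  1  2  0  1  2  0  1  2  0  1  2  0  1
Pile A: G(19) = 1.
Pile B: G(22) = 1.
Pile C: G(11) = 2.
Combined Grundy value = 1 ⊕ 1 ⊕ 2 = 2.

2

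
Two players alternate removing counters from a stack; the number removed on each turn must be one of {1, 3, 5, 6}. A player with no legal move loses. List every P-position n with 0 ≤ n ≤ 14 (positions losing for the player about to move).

n :  0  1  2  3  4  5  6  7  8  9 10 11 12 13 14
G :  0  1  0  1  0  1  2  3  2  3  2  0  1  0  1
P-positions are exactly the n with G(n) = 0.

0, 2, 4, 11, 13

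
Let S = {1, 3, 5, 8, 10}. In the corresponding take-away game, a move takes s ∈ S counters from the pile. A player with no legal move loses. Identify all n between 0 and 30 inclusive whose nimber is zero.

0, 2, 4, 6, 13, 15, 17, 19, 26, 28, 30

n :  0  1  2  3  4  5  6  7  8  9 10 11 12 13 14 15 16 17 18 19 20 21 22 23 24 25 26 27 28 29 30
G :  0  1  0  1  0  1  0  1  2  3  2  3  2  0  1  0  1  0  1  0  1  2  3  2  3  2  0  1  0  1  0
P-positions are exactly the n with G(n) = 0.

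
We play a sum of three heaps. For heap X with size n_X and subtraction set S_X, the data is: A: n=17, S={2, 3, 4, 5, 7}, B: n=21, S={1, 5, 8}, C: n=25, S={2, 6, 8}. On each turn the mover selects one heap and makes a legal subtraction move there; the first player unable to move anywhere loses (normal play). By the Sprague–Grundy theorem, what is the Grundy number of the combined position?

5

Heap A, S = {2, 3, 4, 5, 7}:
n :  0  1  2  3  4  5  6  7  8  9 10 11 12 13 14 15 16 17
G :  0  0  1  1  2  2  3  3  4  0  0  1  1  2  2  3  3  4
G_A(17) = 4.
Heap B, S = {1, 5, 8}:
n :  0  1  2  3  4  5  6  7  8  9 10 11 12 13 14 15 16 17 18 19 20 21
G :  0  1  0  1  0  1  0  1  2  3  2  3  2  0  1  0  1  0  1  0  1  2
G_B(21) = 2.
Heap C, S = {2, 6, 8}:
n :  0  1  2  3  4  5  6  7  8  9 10 11 12 13 14 15 16 17 18 19 20 21 22 23 24 25
G :  0  0  1  1  0  0  1  1  2  2  3  3  2  2  0  0  1  1  0  0  1  1  2  2  3  3
G_C(25) = 3.
Combined Grundy value = 4 ⊕ 2 ⊕ 3 = 5.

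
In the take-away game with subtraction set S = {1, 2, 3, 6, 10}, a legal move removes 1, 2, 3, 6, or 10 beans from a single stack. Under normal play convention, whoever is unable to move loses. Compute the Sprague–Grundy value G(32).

n :  0  1  2  3  4  5  6  7  8  9 10 11 12 13 14 15 16 17 18 19 20 21 22 23 24 25 26 27 28 29 30 31 32
G :  0  1  2  3  0  1  2  3  0  1  2  3  0  1  2  3  0  1  2  3  0  1  2  3  0  1  2  3  0  1  2  3  0

0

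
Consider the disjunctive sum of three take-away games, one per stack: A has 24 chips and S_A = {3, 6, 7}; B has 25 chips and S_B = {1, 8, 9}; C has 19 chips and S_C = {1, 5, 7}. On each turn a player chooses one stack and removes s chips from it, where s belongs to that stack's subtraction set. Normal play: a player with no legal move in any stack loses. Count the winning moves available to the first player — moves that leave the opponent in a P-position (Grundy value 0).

3

Stack A, S = {3, 6, 7}:
G(0) = 0
G(1) = mex{} = 0
G(2) = mex{} = 0
G(3) = mex{0} = 1
G(4) = mex{0} = 1
G(5) = mex{0} = 1
G(6) = mex{1,0} = 2
G(7) = mex{1,0,0} = 2
G(8) = mex{1,0,0} = 2
G(9) = mex{2,1,0} = 3
G(10) = mex{2,1,1} = 0
G(11) = mex{2,1,1} = 0
G(12) = mex{3,2,1} = 0
G(13) = mex{0,2,2} = 1
G(14) = mex{0,2,2} = 1
G(15) = mex{0,3,2} = 1
G(16) = mex{1,0,3} = 2
G(17) = mex{1,0,0} = 2
G(18) = mex{1,0,0} = 2
G(19) = mex{2,1,0} = 3
G(20) = mex{2,1,1} = 0
G(21) = mex{2,1,1} = 0
G(22) = mex{3,2,1} = 0
G(23) = mex{0,2,2} = 1
G(24) = mex{0,2,2} = 1
G_A(24) = 1.
Stack B, S = {1, 8, 9}:
G(0) = 0
G(1) = mex{0} = 1
G(2) = mex{1} = 0
G(3) = mex{0} = 1
G(4) = mex{1} = 0
G(5) = mex{0} = 1
G(6) = mex{1} = 0
G(7) = mex{0} = 1
G(8) = mex{1,0} = 2
G(9) = mex{2,1,0} = 3
G(10) = mex{3,0,1} = 2
G(11) = mex{2,1,0} = 3
G(12) = mex{3,0,1} = 2
G(13) = mex{2,1,0} = 3
G(14) = mex{3,0,1} = 2
G(15) = mex{2,1,0} = 3
G(16) = mex{3,2,1} = 0
G(17) = mex{0,3,2} = 1
G(18) = mex{1,2,3} = 0
G(19) = mex{0,3,2} = 1
G(20) = mex{1,2,3} = 0
G(21) = mex{0,3,2} = 1
G(22) = mex{1,2,3} = 0
G(23) = mex{0,3,2} = 1
G(24) = mex{1,0,3} = 2
G(25) = mex{2,1,0} = 3
G_B(25) = 3.
Stack C, S = {1, 5, 7}:
G(0) = 0
G(1) = mex{0} = 1
G(2) = mex{1} = 0
G(3) = mex{0} = 1
G(4) = mex{1} = 0
G(5) = mex{0,0} = 1
G(6) = mex{1,1} = 0
G(7) = mex{0,0,0} = 1
G(8) = mex{1,1,1} = 0
G(9) = mex{0,0,0} = 1
G(10) = mex{1,1,1} = 0
G(11) = mex{0,0,0} = 1
G(12) = mex{1,1,1} = 0
G(13) = mex{0,0,0} = 1
G(14) = mex{1,1,1} = 0
G(15) = mex{0,0,0} = 1
G(16) = mex{1,1,1} = 0
G(17) = mex{0,0,0} = 1
G(18) = mex{1,1,1} = 0
G(19) = mex{0,0,0} = 1
G_C(19) = 1.
Combined Grundy value = 1 ⊕ 3 ⊕ 1 = 3.
A winning move leaves total XOR = 0, i.e. changes one component's Grundy value g to g ⊕ X where X is the current total.
Stack A: need g' = 1⊕3 = 2. Options: 24−3→G=0, 24−6→G=2, 24−7→G=2. Hits: 2.
Stack B: need g' = 3⊕3 = 0. Options: 25−1→G=2, 25−8→G=1, 25−9→G=0. Hits: 1.
Stack C: need g' = 1⊕3 = 2. Options: 19−1→G=0, 19−5→G=0, 19−7→G=0. Hits: 0.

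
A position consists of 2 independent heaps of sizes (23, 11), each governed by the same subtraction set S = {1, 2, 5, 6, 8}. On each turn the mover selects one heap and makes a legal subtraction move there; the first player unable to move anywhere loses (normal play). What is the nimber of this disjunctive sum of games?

3

All heaps use S = {1, 2, 5, 6, 8}:
G(0) = 0
G(1) = mex{0} = 1
G(2) = mex{1,0} = 2
G(3) = mex{2,1} = 0
G(4) = mex{0,2} = 1
G(5) = mex{1,0,0} = 2
G(6) = mex{2,1,1,0} = 3
G(7) = mex{3,2,2,1} = 0
G(8) = mex{0,3,0,2,0} = 1
G(9) = mex{1,0,1,0,1} = 2
G(10) = mex{2,1,2,1,2} = 0
G(11) = mex{0,2,3,2,0} = 1
G(12) = mex{1,0,0,3,1} = 2
G(13) = mex{2,1,1,0,2} = 3
G(14) = mex{3,2,2,1,3} = 0
G(15) = mex{0,3,0,2,0} = 1
G(16) = mex{1,0,1,0,1} = 2
G(17) = mex{2,1,2,1,2} = 0
G(18) = mex{0,2,3,2,0} = 1
G(19) = mex{1,0,0,3,1} = 2
G(20) = mex{2,1,1,0,2} = 3
G(21) = mex{3,2,2,1,3} = 0
G(22) = mex{0,3,0,2,0} = 1
G(23) = mex{1,0,1,0,1} = 2
Heap A: G(23) = 2.
Heap B: G(11) = 1.
Combined Grundy value = 2 ⊕ 1 = 3.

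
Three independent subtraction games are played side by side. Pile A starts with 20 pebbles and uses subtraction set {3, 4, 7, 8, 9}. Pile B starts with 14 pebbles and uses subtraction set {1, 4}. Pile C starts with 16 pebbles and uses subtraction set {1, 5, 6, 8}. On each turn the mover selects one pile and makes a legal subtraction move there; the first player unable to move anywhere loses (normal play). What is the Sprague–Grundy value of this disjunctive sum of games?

Pile A, S = {3, 4, 7, 8, 9}:
n :  0  1  2  3  4  5  6  7  8  9 10 11 12 13 14 15 16 17 18 19 20
G :  0  0  0  1  1  1  2  2  2  3  3  3  0  0  0  1  1  1  2  2  2
G_A(20) = 2.
Pile B, S = {1, 4}:
G(0) = 0
G(1) = mex{0} = 1
G(2) = mex{1} = 0
G(3) = mex{0} = 1
G(4) = mex{1,0} = 2
G(5) = mex{2,1} = 0
G(6) = mex{0,0} = 1
G(7) = mex{1,1} = 0
G(8) = mex{0,2} = 1
G(9) = mex{1,0} = 2
G(10) = mex{2,1} = 0
G(11) = mex{0,0} = 1
G(12) = mex{1,1} = 0
G(13) = mex{0,2} = 1
G(14) = mex{1,0} = 2
G_B(14) = 2.
Pile C, S = {1, 5, 6, 8}:
n :  0  1  2  3  4  5  6  7  8  9 10 11 12 13 14 15 16
G :  0  1  0  1  0  1  2  3  2  3  2  0  1  0  1  0  1
G_C(16) = 1.
Combined Grundy value = 2 ⊕ 2 ⊕ 1 = 1.

1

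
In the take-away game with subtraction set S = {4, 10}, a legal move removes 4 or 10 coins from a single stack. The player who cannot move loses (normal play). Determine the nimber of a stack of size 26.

G(0) = 0
G(1) = mex{} = 0
G(2) = mex{} = 0
G(3) = mex{} = 0
G(4) = mex{0} = 1
G(5) = mex{0} = 1
G(6) = mex{0} = 1
G(7) = mex{0} = 1
G(8) = mex{1} = 0
G(9) = mex{1} = 0
G(10) = mex{1,0} = 2
G(11) = mex{1,0} = 2
G(12) = mex{0,0} = 1
G(13) = mex{0,0} = 1
G(14) = mex{2,1} = 0
G(15) = mex{2,1} = 0
G(16) = mex{1,1} = 0
G(17) = mex{1,1} = 0
G(18) = mex{0,0} = 1
G(19) = mex{0,0} = 1
G(20) = mex{0,2} = 1
G(21) = mex{0,2} = 1
G(22) = mex{1,1} = 0
G(23) = mex{1,1} = 0
G(24) = mex{1,0} = 2
G(25) = mex{1,0} = 2
G(26) = mex{0,0} = 1

1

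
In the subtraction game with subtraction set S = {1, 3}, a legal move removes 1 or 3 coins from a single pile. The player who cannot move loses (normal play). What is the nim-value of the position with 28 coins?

n :  0  1  2  3  4  5  6  7  8  9 10 11 12 13 14 15 16 17 18 19 20 21 22 23 24 25 26 27 28
G :  0  1  0  1  0  1  0  1  0  1  0  1  0  1  0  1  0  1  0  1  0  1  0  1  0  1  0  1  0

0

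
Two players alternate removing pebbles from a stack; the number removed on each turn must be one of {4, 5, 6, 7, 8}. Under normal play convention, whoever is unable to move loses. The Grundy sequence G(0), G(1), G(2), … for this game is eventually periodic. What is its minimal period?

12

G(0) = 0
G(1) = mex{} = 0
G(2) = mex{} = 0
G(3) = mex{} = 0
G(4) = mex{0} = 1
G(5) = mex{0,0} = 1
G(6) = mex{0,0,0} = 1
G(7) = mex{0,0,0,0} = 1
G(8) = mex{1,0,0,0,0} = 2
G(9) = mex{1,1,0,0,0} = 2
G(10) = mex{1,1,1,0,0} = 2
G(11) = mex{1,1,1,1,0} = 2
G(12) = mex{2,1,1,1,1} = 0
G(13) = mex{2,2,1,1,1} = 0
G(14) = mex{2,2,2,1,1} = 0
G(15) = mex{2,2,2,2,1} = 0
G(16) = mex{0,2,2,2,2} = 1
G(17) = mex{0,0,2,2,2} = 1
G(18) = mex{0,0,0,2,2} = 1
G(19) = mex{0,0,0,0,2} = 1
G(20) = mex{1,0,0,0,0} = 2
G(21) = mex{1,1,0,0,0} = 2
G(22) = mex{1,1,1,0,0} = 2
G(23) = mex{1,1,1,1,0} = 2
G(24) = mex{2,1,1,1,1} = 0
G(25) = mex{2,2,1,1,1} = 0
G(n+12) = G(n) holds for n = 0,…,7 (a full window of length max(S) = 8), so the sequence is purely periodic with period 12.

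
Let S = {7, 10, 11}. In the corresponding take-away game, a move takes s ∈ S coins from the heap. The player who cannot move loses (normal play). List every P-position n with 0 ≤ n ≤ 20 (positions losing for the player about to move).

n :  0  1  2  3  4  5  6  7  8  9 10 11 12 13 14 15 16 17 18 19 20
G :  0  0  0  0  0  0  0  1  1  1  1  1  1  1  2  2  2  2  0  0  0
P-positions are exactly the n with G(n) = 0.

0, 1, 2, 3, 4, 5, 6, 18, 19, 20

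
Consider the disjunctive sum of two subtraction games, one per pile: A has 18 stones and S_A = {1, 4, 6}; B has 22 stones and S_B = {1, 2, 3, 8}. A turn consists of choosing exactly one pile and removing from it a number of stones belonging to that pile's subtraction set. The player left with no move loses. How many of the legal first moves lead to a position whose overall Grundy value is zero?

4

Pile A, S = {1, 4, 6}:
n :  0  1  2  3  4  5  6  7  8  9 10 11 12 13 14 15 16 17 18
G :  0  1  0  1  2  0  1  0  1  2  0  1  0  1  2  0  1  0  1
G_A(18) = 1.
Pile B, S = {1, 2, 3, 8}:
n :  0  1  2  3  4  5  6  7  8  9 10 11 12 13 14 15 16 17 18 19 20 21 22
G :  0  1  2  3  0  1  2  3  4  0  1  2  3  0  1  2  3  4  0  1  2  3  0
G_B(22) = 0.
Combined Grundy value = 1 ⊕ 0 = 1.
A winning move leaves total XOR = 0, i.e. changes one component's Grundy value g to g ⊕ X where X is the current total.
Pile A: need g' = 1⊕1 = 0. Options: 18−1→G=0, 18−4→G=2, 18−6→G=0. Hits: 2.
Pile B: need g' = 0⊕1 = 1. Options: 22−1→G=3, 22−2→G=2, 22−3→G=1, 22−8→G=1. Hits: 2.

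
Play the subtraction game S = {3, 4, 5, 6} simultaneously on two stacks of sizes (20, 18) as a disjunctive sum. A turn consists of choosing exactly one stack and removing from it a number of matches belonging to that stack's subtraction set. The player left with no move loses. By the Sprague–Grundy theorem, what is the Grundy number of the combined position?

0

All stacks use S = {3, 4, 5, 6}:
G(0) = 0
G(1) = mex{} = 0
G(2) = mex{} = 0
G(3) = mex{0} = 1
G(4) = mex{0,0} = 1
G(5) = mex{0,0,0} = 1
G(6) = mex{1,0,0,0} = 2
G(7) = mex{1,1,0,0} = 2
G(8) = mex{1,1,1,0} = 2
G(9) = mex{2,1,1,1} = 0
G(10) = mex{2,2,1,1} = 0
G(11) = mex{2,2,2,1} = 0
G(12) = mex{0,2,2,2} = 1
G(13) = mex{0,0,2,2} = 1
G(14) = mex{0,0,0,2} = 1
G(15) = mex{1,0,0,0} = 2
G(16) = mex{1,1,0,0} = 2
G(17) = mex{1,1,1,0} = 2
G(18) = mex{2,1,1,1} = 0
G(19) = mex{2,2,1,1} = 0
G(20) = mex{2,2,2,1} = 0
Stack A: G(20) = 0.
Stack B: G(18) = 0.
Combined Grundy value = 0 ⊕ 0 = 0.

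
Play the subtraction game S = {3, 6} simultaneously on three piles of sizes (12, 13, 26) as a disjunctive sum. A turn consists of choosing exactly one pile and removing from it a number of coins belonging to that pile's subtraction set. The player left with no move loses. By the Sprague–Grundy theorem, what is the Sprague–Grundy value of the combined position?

2

All piles use S = {3, 6}:
n :  0  1  2  3  4  5  6  7  8  9 10 11 12 13 14 15 16 17 18 19 20 21 22 23 24 25 26
G :  0  0  0  1  1  1  2  2  2  0  0  0  1  1  1  2  2  2  0  0  0  1  1  1  2  2  2
Pile A: G(12) = 1.
Pile B: G(13) = 1.
Pile C: G(26) = 2.
Combined Grundy value = 1 ⊕ 1 ⊕ 2 = 2.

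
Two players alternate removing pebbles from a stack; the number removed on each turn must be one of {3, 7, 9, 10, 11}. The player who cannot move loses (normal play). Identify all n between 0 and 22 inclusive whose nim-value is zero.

0, 1, 2, 6, 14, 18, 19, 20

n :  0  1  2  3  4  5  6  7  8  9 10 11 12 13 14 15 16 17 18 19 20 21 22
G :  0  0  0  1  1  1  0  2  2  1  3  3  2  2  0  3  3  1  0  0  0  1  1
P-positions are exactly the n with G(n) = 0.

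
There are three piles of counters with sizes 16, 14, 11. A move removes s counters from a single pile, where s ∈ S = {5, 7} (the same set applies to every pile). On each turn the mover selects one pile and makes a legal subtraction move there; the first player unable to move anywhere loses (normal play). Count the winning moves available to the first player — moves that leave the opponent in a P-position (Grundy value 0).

All piles use S = {5, 7}:
n :  0  1  2  3  4  5  6  7  8  9 10 11 12 13 14 15 16
G :  0  0  0  0  0  1  1  1  1  1  2  2  0  0  0  0  0
Pile A: G(16) = 0.
Pile B: G(14) = 0.
Pile C: G(11) = 2.
Combined Grundy value = 0 ⊕ 0 ⊕ 2 = 2.
A winning move leaves total XOR = 0, i.e. changes one component's Grundy value g to g ⊕ X where X is the current total.
Pile A: need g' = 0⊕2 = 2. Options: 16−5→G=2, 16−7→G=1. Hits: 1.
Pile B: need g' = 0⊕2 = 2. Options: 14−5→G=1, 14−7→G=1. Hits: 0.
Pile C: need g' = 2⊕2 = 0. Options: 11−5→G=1, 11−7→G=0. Hits: 1.

2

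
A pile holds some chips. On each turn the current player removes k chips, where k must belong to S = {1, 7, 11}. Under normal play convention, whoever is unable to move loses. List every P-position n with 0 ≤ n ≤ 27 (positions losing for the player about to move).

0, 2, 4, 6, 8, 10, 12, 14, 16, 18, 20, 22, 24, 26

n :  0  1  2  3  4  5  6  7  8  9 10 11 12 13 14 15 16 17 18 19 20 21 22 23 24 25 26 27
G :  0  1  0  1  0  1  0  1  0  1  0  1  0  1  0  1  0  1  0  1  0  1  0  1  0  1  0  1
P-positions are exactly the n with G(n) = 0.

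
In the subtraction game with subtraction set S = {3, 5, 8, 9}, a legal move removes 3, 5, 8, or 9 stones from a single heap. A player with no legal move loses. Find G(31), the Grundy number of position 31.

2

n :  0  1  2  3  4  5  6  7  8  9 10 11 12 13 14 15 16 17 18 19 20 21 22 23 24 25 26 27 28 29 30 31
G :  0  0  0  1  1  1  2  2  2  3  3  3  0  0  0  1  1  1  2  2  2  3  3  3  0  0  0  1  1  1  2  2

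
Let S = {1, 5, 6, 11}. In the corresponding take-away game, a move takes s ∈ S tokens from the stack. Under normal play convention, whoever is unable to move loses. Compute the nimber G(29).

G(0) = 0
G(1) = mex{0} = 1
G(2) = mex{1} = 0
G(3) = mex{0} = 1
G(4) = mex{1} = 0
G(5) = mex{0,0} = 1
G(6) = mex{1,1,0} = 2
G(7) = mex{2,0,1} = 3
G(8) = mex{3,1,0} = 2
G(9) = mex{2,0,1} = 3
G(10) = mex{3,1,0} = 2
G(11) = mex{2,2,1,0} = 3
G(12) = mex{3,3,2,1} = 0
G(13) = mex{0,2,3,0} = 1
G(14) = mex{1,3,2,1} = 0
G(15) = mex{0,2,3,0} = 1
G(16) = mex{1,3,2,1} = 0
G(17) = mex{0,0,3,2} = 1
G(18) = mex{1,1,0,3} = 2
G(19) = mex{2,0,1,2} = 3
G(20) = mex{3,1,0,3} = 2
G(21) = mex{2,0,1,2} = 3
G(22) = mex{3,1,0,3} = 2
G(23) = mex{2,2,1,0} = 3
G(24) = mex{3,3,2,1} = 0
G(25) = mex{0,2,3,0} = 1
G(26) = mex{1,3,2,1} = 0
G(27) = mex{0,2,3,0} = 1
G(28) = mex{1,3,2,1} = 0
G(29) = mex{0,0,3,2} = 1

1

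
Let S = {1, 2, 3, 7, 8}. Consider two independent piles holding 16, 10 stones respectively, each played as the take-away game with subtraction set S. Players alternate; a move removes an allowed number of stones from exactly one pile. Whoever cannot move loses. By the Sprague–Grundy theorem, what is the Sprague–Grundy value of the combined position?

All piles use S = {1, 2, 3, 7, 8}:
G(0) = 0
G(1) = mex{0} = 1
G(2) = mex{1,0} = 2
G(3) = mex{2,1,0} = 3
G(4) = mex{3,2,1} = 0
G(5) = mex{0,3,2} = 1
G(6) = mex{1,0,3} = 2
G(7) = mex{2,1,0,0} = 3
G(8) = mex{3,2,1,1,0} = 4
G(9) = mex{4,3,2,2,1} = 0
G(10) = mex{0,4,3,3,2} = 1
G(11) = mex{1,0,4,0,3} = 2
G(12) = mex{2,1,0,1,0} = 3
G(13) = mex{3,2,1,2,1} = 0
G(14) = mex{0,3,2,3,2} = 1
G(15) = mex{1,0,3,4,3} = 2
G(16) = mex{2,1,0,0,4} = 3
Pile A: G(16) = 3.
Pile B: G(10) = 1.
Combined Grundy value = 3 ⊕ 1 = 2.

2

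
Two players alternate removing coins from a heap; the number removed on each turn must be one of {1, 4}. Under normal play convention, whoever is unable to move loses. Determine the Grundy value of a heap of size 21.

G(0) = 0
G(1) = mex{0} = 1
G(2) = mex{1} = 0
G(3) = mex{0} = 1
G(4) = mex{1,0} = 2
G(5) = mex{2,1} = 0
G(6) = mex{0,0} = 1
G(7) = mex{1,1} = 0
G(8) = mex{0,2} = 1
G(9) = mex{1,0} = 2
G(10) = mex{2,1} = 0
G(11) = mex{0,0} = 1
G(12) = mex{1,1} = 0
G(13) = mex{0,2} = 1
G(14) = mex{1,0} = 2
G(15) = mex{2,1} = 0
G(16) = mex{0,0} = 1
G(17) = mex{1,1} = 0
G(18) = mex{0,2} = 1
G(19) = mex{1,0} = 2
G(20) = mex{2,1} = 0
G(21) = mex{0,0} = 1

1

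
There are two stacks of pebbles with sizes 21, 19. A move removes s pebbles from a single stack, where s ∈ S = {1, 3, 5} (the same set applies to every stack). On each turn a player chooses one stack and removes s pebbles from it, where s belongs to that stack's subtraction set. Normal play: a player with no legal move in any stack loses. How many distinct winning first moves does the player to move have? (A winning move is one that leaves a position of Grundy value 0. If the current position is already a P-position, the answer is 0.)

0

All stacks use S = {1, 3, 5}:
G(0) = 0
G(1) = mex{0} = 1
G(2) = mex{1} = 0
G(3) = mex{0,0} = 1
G(4) = mex{1,1} = 0
G(5) = mex{0,0,0} = 1
G(6) = mex{1,1,1} = 0
G(7) = mex{0,0,0} = 1
G(8) = mex{1,1,1} = 0
G(9) = mex{0,0,0} = 1
G(10) = mex{1,1,1} = 0
G(11) = mex{0,0,0} = 1
G(12) = mex{1,1,1} = 0
G(13) = mex{0,0,0} = 1
G(14) = mex{1,1,1} = 0
G(15) = mex{0,0,0} = 1
G(16) = mex{1,1,1} = 0
G(17) = mex{0,0,0} = 1
G(18) = mex{1,1,1} = 0
G(19) = mex{0,0,0} = 1
G(20) = mex{1,1,1} = 0
G(21) = mex{0,0,0} = 1
Stack A: G(21) = 1.
Stack B: G(19) = 1.
Combined Grundy value = 1 ⊕ 1 = 0.
A winning move leaves total XOR = 0, i.e. changes one component's Grundy value g to g ⊕ X where X is the current total.
Stack A: target g' = 1⊕0 = 1, but every legal move changes the Grundy value (mex property), so 0 moves.
Stack B: target g' = 1⊕0 = 1, but every legal move changes the Grundy value (mex property), so 0 moves.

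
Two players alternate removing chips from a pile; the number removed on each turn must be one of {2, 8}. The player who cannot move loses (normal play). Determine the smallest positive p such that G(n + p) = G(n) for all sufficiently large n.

G(0) = 0
G(1) = mex{} = 0
G(2) = mex{0} = 1
G(3) = mex{0} = 1
G(4) = mex{1} = 0
G(5) = mex{1} = 0
G(6) = mex{0} = 1
G(7) = mex{0} = 1
G(8) = mex{1,0} = 2
G(9) = mex{1,0} = 2
G(10) = mex{2,1} = 0
G(11) = mex{2,1} = 0
G(12) = mex{0,0} = 1
G(13) = mex{0,0} = 1
G(14) = mex{1,1} = 0
G(15) = mex{1,1} = 0
G(16) = mex{0,2} = 1
G(17) = mex{0,2} = 1
G(18) = mex{1,0} = 2
G(19) = mex{1,0} = 2
G(20) = mex{2,1} = 0
G(21) = mex{2,1} = 0
G(n+10) = G(n) holds for n = 0,…,7 (a full window of length max(S) = 8), so the sequence is purely periodic with period 10.

10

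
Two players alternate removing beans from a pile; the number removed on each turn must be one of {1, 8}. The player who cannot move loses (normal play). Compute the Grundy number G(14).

G(0) = 0
G(1) = mex{0} = 1
G(2) = mex{1} = 0
G(3) = mex{0} = 1
G(4) = mex{1} = 0
G(5) = mex{0} = 1
G(6) = mex{1} = 0
G(7) = mex{0} = 1
G(8) = mex{1,0} = 2
G(9) = mex{2,1} = 0
G(10) = mex{0,0} = 1
G(11) = mex{1,1} = 0
G(12) = mex{0,0} = 1
G(13) = mex{1,1} = 0
G(14) = mex{0,0} = 1

1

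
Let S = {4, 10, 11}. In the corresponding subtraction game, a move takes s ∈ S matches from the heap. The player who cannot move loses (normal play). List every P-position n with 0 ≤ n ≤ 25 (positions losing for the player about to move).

G(0) = 0
G(1) = mex{} = 0
G(2) = mex{} = 0
G(3) = mex{} = 0
G(4) = mex{0} = 1
G(5) = mex{0} = 1
G(6) = mex{0} = 1
G(7) = mex{0} = 1
G(8) = mex{1} = 0
G(9) = mex{1} = 0
G(10) = mex{1,0} = 2
G(11) = mex{1,0,0} = 2
G(12) = mex{0,0,0} = 1
G(13) = mex{0,0,0} = 1
G(14) = mex{2,1,0} = 3
G(15) = mex{2,1,1} = 0
G(16) = mex{1,1,1} = 0
G(17) = mex{1,1,1} = 0
G(18) = mex{3,0,1} = 2
G(19) = mex{0,0,0} = 1
G(20) = mex{0,2,0} = 1
G(21) = mex{0,2,2} = 1
G(22) = mex{2,1,2} = 0
G(23) = mex{1,1,1} = 0
G(24) = mex{1,3,1} = 0
G(25) = mex{1,0,3} = 2
P-positions are exactly the n with G(n) = 0.

0, 1, 2, 3, 8, 9, 15, 16, 17, 22, 23, 24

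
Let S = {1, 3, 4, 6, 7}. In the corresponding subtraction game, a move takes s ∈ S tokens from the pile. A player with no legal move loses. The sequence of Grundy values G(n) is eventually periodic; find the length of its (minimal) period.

10

G(0) = 0
G(1) = mex{0} = 1
G(2) = mex{1} = 0
G(3) = mex{0,0} = 1
G(4) = mex{1,1,0} = 2
G(5) = mex{2,0,1} = 3
G(6) = mex{3,1,0,0} = 2
G(7) = mex{2,2,1,1,0} = 3
G(8) = mex{3,3,2,0,1} = 4
G(9) = mex{4,2,3,1,0} = 5
G(10) = mex{5,3,2,2,1} = 0
G(11) = mex{0,4,3,3,2} = 1
G(12) = mex{1,5,4,2,3} = 0
G(13) = mex{0,0,5,3,2} = 1
G(14) = mex{1,1,0,4,3} = 2
G(15) = mex{2,0,1,5,4} = 3
G(16) = mex{3,1,0,0,5} = 2
G(17) = mex{2,2,1,1,0} = 3
G(18) = mex{3,3,2,0,1} = 4
G(19) = mex{4,2,3,1,0} = 5
G(20) = mex{5,3,2,2,1} = 0
G(21) = mex{0,4,3,3,2} = 1
G(n+10) = G(n) holds for n = 0,…,6 (a full window of length max(S) = 7), so the sequence is purely periodic with period 10.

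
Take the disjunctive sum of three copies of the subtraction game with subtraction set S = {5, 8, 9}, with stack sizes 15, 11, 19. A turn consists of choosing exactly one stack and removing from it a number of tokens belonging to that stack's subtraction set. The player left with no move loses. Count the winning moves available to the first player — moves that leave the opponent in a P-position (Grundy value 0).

All stacks use S = {5, 8, 9}:
G(0) = 0
G(1) = mex{} = 0
G(2) = mex{} = 0
G(3) = mex{} = 0
G(4) = mex{} = 0
G(5) = mex{0} = 1
G(6) = mex{0} = 1
G(7) = mex{0} = 1
G(8) = mex{0,0} = 1
G(9) = mex{0,0,0} = 1
G(10) = mex{1,0,0} = 2
G(11) = mex{1,0,0} = 2
G(12) = mex{1,0,0} = 2
G(13) = mex{1,1,0} = 2
G(14) = mex{1,1,1} = 0
G(15) = mex{2,1,1} = 0
G(16) = mex{2,1,1} = 0
G(17) = mex{2,1,1} = 0
G(18) = mex{2,2,1} = 0
G(19) = mex{0,2,2} = 1
Stack A: G(15) = 0.
Stack B: G(11) = 2.
Stack C: G(19) = 1.
Combined Grundy value = 0 ⊕ 2 ⊕ 1 = 3.
A winning move leaves total XOR = 0, i.e. changes one component's Grundy value g to g ⊕ X where X is the current total.
Stack A: need g' = 0⊕3 = 3. Options: 15−5→G=2, 15−8→G=1, 15−9→G=1. Hits: 0.
Stack B: need g' = 2⊕3 = 1. Options: 11−5→G=1, 11−8→G=0, 11−9→G=0. Hits: 1.
Stack C: need g' = 1⊕3 = 2. Options: 19−5→G=0, 19−8→G=2, 19−9→G=2. Hits: 2.

3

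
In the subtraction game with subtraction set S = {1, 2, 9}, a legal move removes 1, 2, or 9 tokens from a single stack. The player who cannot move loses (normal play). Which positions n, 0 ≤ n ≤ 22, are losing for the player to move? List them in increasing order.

G(0) = 0
G(1) = mex{0} = 1
G(2) = mex{1,0} = 2
G(3) = mex{2,1} = 0
G(4) = mex{0,2} = 1
G(5) = mex{1,0} = 2
G(6) = mex{2,1} = 0
G(7) = mex{0,2} = 1
G(8) = mex{1,0} = 2
G(9) = mex{2,1,0} = 3
G(10) = mex{3,2,1} = 0
G(11) = mex{0,3,2} = 1
G(12) = mex{1,0,0} = 2
G(13) = mex{2,1,1} = 0
G(14) = mex{0,2,2} = 1
G(15) = mex{1,0,0} = 2
G(16) = mex{2,1,1} = 0
G(17) = mex{0,2,2} = 1
G(18) = mex{1,0,3} = 2
G(19) = mex{2,1,0} = 3
G(20) = mex{3,2,1} = 0
G(21) = mex{0,3,2} = 1
G(22) = mex{1,0,0} = 2
P-positions are exactly the n with G(n) = 0.

0, 3, 6, 10, 13, 16, 20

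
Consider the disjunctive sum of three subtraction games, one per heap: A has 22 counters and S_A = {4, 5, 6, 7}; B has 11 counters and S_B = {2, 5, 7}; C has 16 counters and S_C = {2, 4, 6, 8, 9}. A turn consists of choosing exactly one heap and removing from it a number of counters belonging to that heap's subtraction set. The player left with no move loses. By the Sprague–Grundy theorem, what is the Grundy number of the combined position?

Heap A, S = {4, 5, 6, 7}:
G(0) = 0
G(1) = mex{} = 0
G(2) = mex{} = 0
G(3) = mex{} = 0
G(4) = mex{0} = 1
G(5) = mex{0,0} = 1
G(6) = mex{0,0,0} = 1
G(7) = mex{0,0,0,0} = 1
G(8) = mex{1,0,0,0} = 2
G(9) = mex{1,1,0,0} = 2
G(10) = mex{1,1,1,0} = 2
G(11) = mex{1,1,1,1} = 0
G(12) = mex{2,1,1,1} = 0
G(13) = mex{2,2,1,1} = 0
G(14) = mex{2,2,2,1} = 0
G(15) = mex{0,2,2,2} = 1
G(16) = mex{0,0,2,2} = 1
G(17) = mex{0,0,0,2} = 1
G(18) = mex{0,0,0,0} = 1
G(19) = mex{1,0,0,0} = 2
G(20) = mex{1,1,0,0} = 2
G(21) = mex{1,1,1,0} = 2
G(22) = mex{1,1,1,1} = 0
G_A(22) = 0.
Heap B, S = {2, 5, 7}:
G(0) = 0
G(1) = mex{} = 0
G(2) = mex{0} = 1
G(3) = mex{0} = 1
G(4) = mex{1} = 0
G(5) = mex{1,0} = 2
G(6) = mex{0,0} = 1
G(7) = mex{2,1,0} = 3
G(8) = mex{1,1,0} = 2
G(9) = mex{3,0,1} = 2
G(10) = mex{2,2,1} = 0
G(11) = mex{2,1,0} = 3
G_B(11) = 3.
Heap C, S = {2, 4, 6, 8, 9}:
G(0) = 0
G(1) = mex{} = 0
G(2) = mex{0} = 1
G(3) = mex{0} = 1
G(4) = mex{1,0} = 2
G(5) = mex{1,0} = 2
G(6) = mex{2,1,0} = 3
G(7) = mex{2,1,0} = 3
G(8) = mex{3,2,1,0} = 4
G(9) = mex{3,2,1,0,0} = 4
G(10) = mex{4,3,2,1,0} = 5
G(11) = mex{4,3,2,1,1} = 0
G(12) = mex{5,4,3,2,1} = 0
G(13) = mex{0,4,3,2,2} = 1
G(14) = mex{0,5,4,3,2} = 1
G(15) = mex{1,0,4,3,3} = 2
G(16) = mex{1,0,5,4,3} = 2
G_C(16) = 2.
Combined Grundy value = 0 ⊕ 3 ⊕ 2 = 1.

1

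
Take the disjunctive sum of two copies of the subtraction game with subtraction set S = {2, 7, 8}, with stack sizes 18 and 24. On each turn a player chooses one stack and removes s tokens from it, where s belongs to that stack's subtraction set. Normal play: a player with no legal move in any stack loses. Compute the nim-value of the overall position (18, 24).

All stacks use S = {2, 7, 8}:
G(0) = 0
G(1) = mex{} = 0
G(2) = mex{0} = 1
G(3) = mex{0} = 1
G(4) = mex{1} = 0
G(5) = mex{1} = 0
G(6) = mex{0} = 1
G(7) = mex{0,0} = 1
G(8) = mex{1,0,0} = 2
G(9) = mex{1,1,0} = 2
G(10) = mex{2,1,1} = 0
G(11) = mex{2,0,1} = 3
G(12) = mex{0,0,0} = 1
G(13) = mex{3,1,0} = 2
G(14) = mex{1,1,1} = 0
G(15) = mex{2,2,1} = 0
G(16) = mex{0,2,2} = 1
G(17) = mex{0,0,2} = 1
G(18) = mex{1,3,0} = 2
G(19) = mex{1,1,3} = 0
G(20) = mex{2,2,1} = 0
G(21) = mex{0,0,2} = 1
G(22) = mex{0,0,0} = 1
G(23) = mex{1,1,0} = 2
G(24) = mex{1,1,1} = 0
Stack A: G(18) = 2.
Stack B: G(24) = 0.
Combined Grundy value = 2 ⊕ 0 = 2.

2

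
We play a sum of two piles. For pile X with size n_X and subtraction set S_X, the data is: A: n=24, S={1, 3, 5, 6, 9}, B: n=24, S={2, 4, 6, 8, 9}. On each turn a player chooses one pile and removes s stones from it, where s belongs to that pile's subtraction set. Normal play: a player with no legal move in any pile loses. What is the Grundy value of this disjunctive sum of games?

Pile A, S = {1, 3, 5, 6, 9}:
n :  0  1  2  3  4  5  6  7  8  9 10 11 12 13 14 15 16 17 18 19 20 21 22 23 24
G :  0  1  0  1  0  1  2  3  2  3  2  3  0  1  0  1  0  1  2  3  2  3  2  3  0
G_A(24) = 0.
Pile B, S = {2, 4, 6, 8, 9}:
G(0) = 0
G(1) = mex{} = 0
G(2) = mex{0} = 1
G(3) = mex{0} = 1
G(4) = mex{1,0} = 2
G(5) = mex{1,0} = 2
G(6) = mex{2,1,0} = 3
G(7) = mex{2,1,0} = 3
G(8) = mex{3,2,1,0} = 4
G(9) = mex{3,2,1,0,0} = 4
G(10) = mex{4,3,2,1,0} = 5
G(11) = mex{4,3,2,1,1} = 0
G(12) = mex{5,4,3,2,1} = 0
G(13) = mex{0,4,3,2,2} = 1
G(14) = mex{0,5,4,3,2} = 1
G(15) = mex{1,0,4,3,3} = 2
G(16) = mex{1,0,5,4,3} = 2
G(17) = mex{2,1,0,4,4} = 3
G(18) = mex{2,1,0,5,4} = 3
G(19) = mex{3,2,1,0,5} = 4
G(20) = mex{3,2,1,0,0} = 4
G(21) = mex{4,3,2,1,0} = 5
G(22) = mex{4,3,2,1,1} = 0
G(23) = mex{5,4,3,2,1} = 0
G(24) = mex{0,4,3,2,2} = 1
G_B(24) = 1.
Combined Grundy value = 0 ⊕ 1 = 1.

1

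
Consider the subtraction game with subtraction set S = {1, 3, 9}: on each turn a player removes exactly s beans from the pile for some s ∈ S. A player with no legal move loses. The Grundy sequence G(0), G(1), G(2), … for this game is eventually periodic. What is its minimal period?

n :  0  1  2  3  4  5  6  7  8  9 10 11 12 13 14
G :  0  1  0  1  0  1  0  1  0  1  0  1  0  1  0
G(n+2) = G(n) holds for n = 0,…,8 (a full window of length max(S) = 9), so the sequence is purely periodic with period 2.

2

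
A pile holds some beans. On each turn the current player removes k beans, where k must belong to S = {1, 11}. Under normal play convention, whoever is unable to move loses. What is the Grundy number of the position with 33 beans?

1

G(0) = 0
G(1) = mex{0} = 1
G(2) = mex{1} = 0
G(3) = mex{0} = 1
G(4) = mex{1} = 0
G(5) = mex{0} = 1
G(6) = mex{1} = 0
G(7) = mex{0} = 1
G(8) = mex{1} = 0
G(9) = mex{0} = 1
G(10) = mex{1} = 0
G(11) = mex{0,0} = 1
G(12) = mex{1,1} = 0
G(13) = mex{0,0} = 1
G(14) = mex{1,1} = 0
G(15) = mex{0,0} = 1
G(16) = mex{1,1} = 0
G(17) = mex{0,0} = 1
G(18) = mex{1,1} = 0
G(19) = mex{0,0} = 1
G(20) = mex{1,1} = 0
G(21) = mex{0,0} = 1
G(22) = mex{1,1} = 0
G(23) = mex{0,0} = 1
G(24) = mex{1,1} = 0
G(25) = mex{0,0} = 1
G(26) = mex{1,1} = 0
G(27) = mex{0,0} = 1
G(28) = mex{1,1} = 0
G(29) = mex{0,0} = 1
G(30) = mex{1,1} = 0
G(31) = mex{0,0} = 1
G(32) = mex{1,1} = 0
G(33) = mex{0,0} = 1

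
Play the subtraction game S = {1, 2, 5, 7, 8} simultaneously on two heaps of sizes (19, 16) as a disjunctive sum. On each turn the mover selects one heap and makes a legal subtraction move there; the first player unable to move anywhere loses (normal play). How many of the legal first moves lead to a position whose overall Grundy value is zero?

0

All heaps use S = {1, 2, 5, 7, 8}:
n :  0  1  2  3  4  5  6  7  8  9 10 11 12 13 14 15 16 17 18 19
G :  0  1  2  0  1  2  0  1  2  0  1  2  0  1  2  0  1  2  0  1
Heap A: G(19) = 1.
Heap B: G(16) = 1.
Combined Grundy value = 1 ⊕ 1 = 0.
A winning move leaves total XOR = 0, i.e. changes one component's Grundy value g to g ⊕ X where X is the current total.
Heap A: target g' = 1⊕0 = 1, but every legal move changes the Grundy value (mex property), so 0 moves.
Heap B: target g' = 1⊕0 = 1, but every legal move changes the Grundy value (mex property), so 0 moves.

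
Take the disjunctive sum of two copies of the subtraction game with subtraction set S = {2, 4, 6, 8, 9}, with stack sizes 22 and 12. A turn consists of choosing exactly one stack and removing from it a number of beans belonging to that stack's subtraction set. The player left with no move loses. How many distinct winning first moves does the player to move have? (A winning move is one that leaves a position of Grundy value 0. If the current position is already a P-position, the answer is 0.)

0

All stacks use S = {2, 4, 6, 8, 9}:
n :  0  1  2  3  4  5  6  7  8  9 10 11 12 13 14 15 16 17 18 19 20 21 22
G :  0  0  1  1  2  2  3  3  4  4  5  0  0  1  1  2  2  3  3  4  4  5  0
Stack A: G(22) = 0.
Stack B: G(12) = 0.
Combined Grundy value = 0 ⊕ 0 = 0.
A winning move leaves total XOR = 0, i.e. changes one component's Grundy value g to g ⊕ X where X is the current total.
Stack A: target g' = 0⊕0 = 0, but every legal move changes the Grundy value (mex property), so 0 moves.
Stack B: target g' = 0⊕0 = 0, but every legal move changes the Grundy value (mex property), so 0 moves.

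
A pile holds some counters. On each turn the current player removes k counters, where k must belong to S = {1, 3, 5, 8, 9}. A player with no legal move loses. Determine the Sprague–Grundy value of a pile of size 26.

2

n :  0  1  2  3  4  5  6  7  8  9 10 11 12 13 14 15 16 17 18 19 20 21 22 23 24 25 26
G :  0  1  0  1  0  1  0  1  2  3  2  3  2  3  2  3  0  1  0  1  0  1  0  1  2  3  2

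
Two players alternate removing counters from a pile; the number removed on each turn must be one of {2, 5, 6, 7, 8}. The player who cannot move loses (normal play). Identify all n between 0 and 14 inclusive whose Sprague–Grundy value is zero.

G(0) = 0
G(1) = mex{} = 0
G(2) = mex{0} = 1
G(3) = mex{0} = 1
G(4) = mex{1} = 0
G(5) = mex{1,0} = 2
G(6) = mex{0,0,0} = 1
G(7) = mex{2,1,0,0} = 3
G(8) = mex{1,1,1,0,0} = 2
G(9) = mex{3,0,1,1,0} = 2
G(10) = mex{2,2,0,1,1} = 3
G(11) = mex{2,1,2,0,1} = 3
G(12) = mex{3,3,1,2,0} = 4
G(13) = mex{3,2,3,1,2} = 0
G(14) = mex{4,2,2,3,1} = 0
P-positions are exactly the n with G(n) = 0.

0, 1, 4, 13, 14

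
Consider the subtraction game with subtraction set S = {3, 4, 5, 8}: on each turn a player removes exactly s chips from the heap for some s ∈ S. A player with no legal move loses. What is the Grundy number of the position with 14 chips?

G(0) = 0
G(1) = mex{} = 0
G(2) = mex{} = 0
G(3) = mex{0} = 1
G(4) = mex{0,0} = 1
G(5) = mex{0,0,0} = 1
G(6) = mex{1,0,0} = 2
G(7) = mex{1,1,0} = 2
G(8) = mex{1,1,1,0} = 2
G(9) = mex{2,1,1,0} = 3
G(10) = mex{2,2,1,0} = 3
G(11) = mex{2,2,2,1} = 0
G(12) = mex{3,2,2,1} = 0
G(13) = mex{3,3,2,1} = 0
G(14) = mex{0,3,3,2} = 1

1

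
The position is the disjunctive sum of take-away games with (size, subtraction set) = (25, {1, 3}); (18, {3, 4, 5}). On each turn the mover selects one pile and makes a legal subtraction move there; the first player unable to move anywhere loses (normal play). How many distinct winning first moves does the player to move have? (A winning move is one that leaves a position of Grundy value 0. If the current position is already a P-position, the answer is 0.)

Pile A, S = {1, 3}:
G(0) = 0
G(1) = mex{0} = 1
G(2) = mex{1} = 0
G(3) = mex{0,0} = 1
G(4) = mex{1,1} = 0
G(5) = mex{0,0} = 1
G(6) = mex{1,1} = 0
G(7) = mex{0,0} = 1
G(8) = mex{1,1} = 0
G(9) = mex{0,0} = 1
G(10) = mex{1,1} = 0
G(11) = mex{0,0} = 1
G(12) = mex{1,1} = 0
G(13) = mex{0,0} = 1
G(14) = mex{1,1} = 0
G(15) = mex{0,0} = 1
G(16) = mex{1,1} = 0
G(17) = mex{0,0} = 1
G(18) = mex{1,1} = 0
G(19) = mex{0,0} = 1
G(20) = mex{1,1} = 0
G(21) = mex{0,0} = 1
G(22) = mex{1,1} = 0
G(23) = mex{0,0} = 1
G(24) = mex{1,1} = 0
G(25) = mex{0,0} = 1
G_A(25) = 1.
Pile B, S = {3, 4, 5}:
G(0) = 0
G(1) = mex{} = 0
G(2) = mex{} = 0
G(3) = mex{0} = 1
G(4) = mex{0,0} = 1
G(5) = mex{0,0,0} = 1
G(6) = mex{1,0,0} = 2
G(7) = mex{1,1,0} = 2
G(8) = mex{1,1,1} = 0
G(9) = mex{2,1,1} = 0
G(10) = mex{2,2,1} = 0
G(11) = mex{0,2,2} = 1
G(12) = mex{0,0,2} = 1
G(13) = mex{0,0,0} = 1
G(14) = mex{1,0,0} = 2
G(15) = mex{1,1,0} = 2
G(16) = mex{1,1,1} = 0
G(17) = mex{2,1,1} = 0
G(18) = mex{2,2,1} = 0
G_B(18) = 0.
Combined Grundy value = 1 ⊕ 0 = 1.
A winning move leaves total XOR = 0, i.e. changes one component's Grundy value g to g ⊕ X where X is the current total.
Pile A: need g' = 1⊕1 = 0. Options: 25−1→G=0, 25−3→G=0. Hits: 2.
Pile B: need g' = 0⊕1 = 1. Options: 18−3→G=2, 18−4→G=2, 18−5→G=1. Hits: 1.

3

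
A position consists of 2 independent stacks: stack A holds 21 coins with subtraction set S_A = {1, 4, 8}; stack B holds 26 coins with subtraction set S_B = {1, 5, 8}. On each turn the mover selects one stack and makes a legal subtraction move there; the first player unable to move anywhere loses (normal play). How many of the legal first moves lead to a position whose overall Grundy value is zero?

Stack A, S = {1, 4, 8}:
n :  0  1  2  3  4  5  6  7  8  9 10 11 12 13 14 15 16 17 18 19 20 21
G :  0  1  0  1  2  0  1  0  1  2  3  2  0  1  0  1  2  0  1  0  1  2
G_A(21) = 2.
Stack B, S = {1, 5, 8}:
G(0) = 0
G(1) = mex{0} = 1
G(2) = mex{1} = 0
G(3) = mex{0} = 1
G(4) = mex{1} = 0
G(5) = mex{0,0} = 1
G(6) = mex{1,1} = 0
G(7) = mex{0,0} = 1
G(8) = mex{1,1,0} = 2
G(9) = mex{2,0,1} = 3
G(10) = mex{3,1,0} = 2
G(11) = mex{2,0,1} = 3
G(12) = mex{3,1,0} = 2
G(13) = mex{2,2,1} = 0
G(14) = mex{0,3,0} = 1
G(15) = mex{1,2,1} = 0
G(16) = mex{0,3,2} = 1
G(17) = mex{1,2,3} = 0
G(18) = mex{0,0,2} = 1
G(19) = mex{1,1,3} = 0
G(20) = mex{0,0,2} = 1
G(21) = mex{1,1,0} = 2
G(22) = mex{2,0,1} = 3
G(23) = mex{3,1,0} = 2
G(24) = mex{2,0,1} = 3
G(25) = mex{3,1,0} = 2
G(26) = mex{2,2,1} = 0
G_B(26) = 0.
Combined Grundy value = 2 ⊕ 0 = 2.
A winning move leaves total XOR = 0, i.e. changes one component's Grundy value g to g ⊕ X where X is the current total.
Stack A: need g' = 2⊕2 = 0. Options: 21−1→G=1, 21−4→G=0, 21−8→G=1. Hits: 1.
Stack B: need g' = 0⊕2 = 2. Options: 26−1→G=2, 26−5→G=2, 26−8→G=1. Hits: 2.

3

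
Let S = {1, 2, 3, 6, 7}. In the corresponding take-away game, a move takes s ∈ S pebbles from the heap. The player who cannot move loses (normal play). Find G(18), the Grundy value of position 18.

G(0) = 0
G(1) = mex{0} = 1
G(2) = mex{1,0} = 2
G(3) = mex{2,1,0} = 3
G(4) = mex{3,2,1} = 0
G(5) = mex{0,3,2} = 1
G(6) = mex{1,0,3,0} = 2
G(7) = mex{2,1,0,1,0} = 3
G(8) = mex{3,2,1,2,1} = 0
G(9) = mex{0,3,2,3,2} = 1
G(10) = mex{1,0,3,0,3} = 2
G(11) = mex{2,1,0,1,0} = 3
G(12) = mex{3,2,1,2,1} = 0
G(13) = mex{0,3,2,3,2} = 1
G(14) = mex{1,0,3,0,3} = 2
G(15) = mex{2,1,0,1,0} = 3
G(16) = mex{3,2,1,2,1} = 0
G(17) = mex{0,3,2,3,2} = 1
G(18) = mex{1,0,3,0,3} = 2

2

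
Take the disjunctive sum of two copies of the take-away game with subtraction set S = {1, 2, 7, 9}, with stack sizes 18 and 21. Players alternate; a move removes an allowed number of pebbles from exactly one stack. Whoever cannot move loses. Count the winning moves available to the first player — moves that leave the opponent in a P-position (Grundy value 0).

1

All stacks use S = {1, 2, 7, 9}:
G(0) = 0
G(1) = mex{0} = 1
G(2) = mex{1,0} = 2
G(3) = mex{2,1} = 0
G(4) = mex{0,2} = 1
G(5) = mex{1,0} = 2
G(6) = mex{2,1} = 0
G(7) = mex{0,2,0} = 1
G(8) = mex{1,0,1} = 2
G(9) = mex{2,1,2,0} = 3
G(10) = mex{3,2,0,1} = 4
G(11) = mex{4,3,1,2} = 0
G(12) = mex{0,4,2,0} = 1
G(13) = mex{1,0,0,1} = 2
G(14) = mex{2,1,1,2} = 0
G(15) = mex{0,2,2,0} = 1
G(16) = mex{1,0,3,1} = 2
G(17) = mex{2,1,4,2} = 0
G(18) = mex{0,2,0,3} = 1
G(19) = mex{1,0,1,4} = 2
G(20) = mex{2,1,2,0} = 3
G(21) = mex{3,2,0,1} = 4
Stack A: G(18) = 1.
Stack B: G(21) = 4.
Combined Grundy value = 1 ⊕ 4 = 5.
A winning move leaves total XOR = 0, i.e. changes one component's Grundy value g to g ⊕ X where X is the current total.
Stack A: need g' = 1⊕5 = 4. Options: 18−1→G=0, 18−2→G=2, 18−7→G=0, 18−9→G=3. Hits: 0.
Stack B: need g' = 4⊕5 = 1. Options: 21−1→G=3, 21−2→G=2, 21−7→G=0, 21−9→G=1. Hits: 1.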